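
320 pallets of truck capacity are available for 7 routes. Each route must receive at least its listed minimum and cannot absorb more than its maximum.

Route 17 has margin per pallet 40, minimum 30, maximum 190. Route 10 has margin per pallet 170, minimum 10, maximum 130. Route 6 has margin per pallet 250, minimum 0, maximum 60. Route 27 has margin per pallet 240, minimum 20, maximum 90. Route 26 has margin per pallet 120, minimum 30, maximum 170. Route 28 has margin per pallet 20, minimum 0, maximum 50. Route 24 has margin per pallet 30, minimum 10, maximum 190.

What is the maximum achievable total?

58700

Meeting every minimum uses 30+10+0+20+30+0+10 = 100 pallets, leaving 220.
Order the routes by margin per pallet: Route 6 250 > Route 27 240 > Route 10 170 > Route 26 120 > Route 17 40 > Route 24 30 > Route 28 20.
Give Route 6 60 more to hit its cap of 60 → 160 left.
Give Route 27 70 more to hit its cap of 90 → 90 left.
Route 10 has room for 120 more but only 90 remain, so it gets 100.
Total = 40×30 + 170×100 + 250×60 + 240×90 + 120×30 + 30×10 = 58700.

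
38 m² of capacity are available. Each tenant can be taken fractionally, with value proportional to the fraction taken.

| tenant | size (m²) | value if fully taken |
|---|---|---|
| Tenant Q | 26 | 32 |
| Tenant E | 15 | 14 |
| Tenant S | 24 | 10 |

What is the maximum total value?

Rank by value-to-size ratio: Tenant Q 32/26≈1.23, Tenant E 14/15≈0.933, Tenant S 10/24≈0.417.
Take all of Tenant Q (26 m², value 32) — 12 m² left.
12 m² left: a 12/15 share of Tenant E gives 14×12/15 = 11.2.
Total value = 43.2.

43.2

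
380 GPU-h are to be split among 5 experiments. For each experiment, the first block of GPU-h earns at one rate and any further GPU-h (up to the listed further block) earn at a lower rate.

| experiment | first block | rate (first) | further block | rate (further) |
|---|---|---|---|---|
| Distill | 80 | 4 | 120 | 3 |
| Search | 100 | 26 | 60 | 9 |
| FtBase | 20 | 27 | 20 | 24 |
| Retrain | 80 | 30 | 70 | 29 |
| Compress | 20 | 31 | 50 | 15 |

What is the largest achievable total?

9600

Rank every tier by rate: Compress/first 31 > Retrain/first 30 > Retrain/second 29 > FtBase/first 27 > Search/first 26 > FtBase/second 24 > Compress/second 15 > Search/second 9 > Distill/first 4 > Distill/second 3.
Fill Compress first block (20 at 31) ; 360 left.
Retrain first at 30: fill all 80 ; 280 left.
Retrain second at 29: fill all 70 ; 210 left.
FtBase first at 27: fill all 20 ; 190 left.
Search/first (26): +100 ; 90 left.
FtBase/second (24): +20 ; 70 left.
Compress second at 15: fill all 50 ; 20 left.
Search/second: +20 of 60 at 9; pool empty.
Total = 31×20 + 30×80 + 29×70 + 27×20 + 26×100 + 24×20 + 15×50 + 9×20 = 9600.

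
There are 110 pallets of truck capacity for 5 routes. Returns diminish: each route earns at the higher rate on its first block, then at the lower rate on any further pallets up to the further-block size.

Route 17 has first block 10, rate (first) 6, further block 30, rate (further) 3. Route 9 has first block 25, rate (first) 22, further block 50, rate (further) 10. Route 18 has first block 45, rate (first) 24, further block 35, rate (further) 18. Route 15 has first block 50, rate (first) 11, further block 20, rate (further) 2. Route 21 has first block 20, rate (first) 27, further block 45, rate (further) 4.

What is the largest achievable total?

2530

Order all 10 blocks by rate: Route 21/tier1 27 > Route 18/tier1 24 > Route 9/tier1 22 > Route 18/tier2 18 > Route 15/tier1 11 > Route 9/tier2 10 > Route 17/tier1 6 > Route 21/tier2 4 > Route 17/tier2 3 > Route 15/tier2 2.
Fill Route 21 tier1 block (20 at 27) — 90 left.
Route 18 tier1 at 24: fill all 45 — 45 left.
Route 9 tier1 at 22: fill all 25 — 20 left.
Route 18 tier2 at 18: only 20 left, fill 20.
Total = 27×20 + 24×45 + 22×25 + 18×20 = 2530.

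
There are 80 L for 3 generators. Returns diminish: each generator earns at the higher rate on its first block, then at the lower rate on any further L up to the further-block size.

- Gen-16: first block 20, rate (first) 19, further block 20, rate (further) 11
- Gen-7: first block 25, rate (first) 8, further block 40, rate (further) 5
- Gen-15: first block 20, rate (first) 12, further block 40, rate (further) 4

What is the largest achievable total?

Rank every tier by rate: Gen-16/first 19 > Gen-15/first 12 > Gen-16/second 11 > Gen-7/first 8 > Gen-7/second 5 > Gen-15/second 4.
Gen-16 first at 19: fill all 20 → 60 left.
Gen-15/first (12): +20 → 40 left.
Gen-16 second at 11: fill all 20 → 20 left.
Gen-7 first at 8: only 20 left, fill 20.
Total = 19×20 + 12×20 + 11×20 + 8×20 = 1000.

1000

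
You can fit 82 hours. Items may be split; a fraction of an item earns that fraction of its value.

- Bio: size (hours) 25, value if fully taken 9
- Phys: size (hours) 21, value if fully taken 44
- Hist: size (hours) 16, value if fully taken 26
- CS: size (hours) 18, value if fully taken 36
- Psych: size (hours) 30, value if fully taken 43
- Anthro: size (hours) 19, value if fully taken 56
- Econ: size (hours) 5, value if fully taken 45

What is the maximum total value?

211.3

Rank by value-to-size ratio: Econ 45/5≈9, Anthro 56/19≈2.95, Phys 44/21≈2.1, CS 36/18≈2, Hist 26/16≈1.62, Psych 43/30≈1.43, Bio 9/25≈0.36.
Take all of Econ (5 hours, value 45) → 77 hours left.
All 19 hours of Anthro fit (value 56) → 58 remain.
Phys: take in full, 21 hours for value 44 → 37 left.
All 18 hours of CS fit (value 36) → 19 remain.
Take all of Hist (16 hours, value 26) → 3 hours left.
Only 3 hours remain; take 3/30 of Psych for value 43×3/30 = 4.3.
Total value = 211.3.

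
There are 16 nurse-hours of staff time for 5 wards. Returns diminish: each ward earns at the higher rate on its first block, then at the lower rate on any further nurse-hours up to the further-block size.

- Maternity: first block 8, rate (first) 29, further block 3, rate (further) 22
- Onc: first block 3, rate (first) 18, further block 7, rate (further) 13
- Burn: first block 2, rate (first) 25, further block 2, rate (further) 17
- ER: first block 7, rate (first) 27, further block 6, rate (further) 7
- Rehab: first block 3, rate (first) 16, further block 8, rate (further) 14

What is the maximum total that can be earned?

Rank every tier by rate: Maternity/T1 29 > ER/T1 27 > Burn/T1 25 > Maternity/T2 22 > Onc/T1 18 > Burn/T2 17 > Rehab/T1 16 > Rehab/T2 14 > Onc/T2 13 > ER/T2 7.
Maternity T1 at 29: fill all 8 ; 8 left.
ER/T1 (27): +7 ; 1 left.
Burn/T1: +1 of 2 at 25; pool empty.
Total = 29×8 + 27×7 + 25×1 = 446.

446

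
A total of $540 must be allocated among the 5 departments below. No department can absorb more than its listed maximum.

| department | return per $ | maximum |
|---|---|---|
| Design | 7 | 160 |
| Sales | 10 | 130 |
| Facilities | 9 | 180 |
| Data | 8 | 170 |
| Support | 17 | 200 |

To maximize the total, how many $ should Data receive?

Rank by return per $: Support 17 > Sales 10 > Facilities 9 > Data 8 > Design 7.
Support takes 200 to reach its cap of 200 — 340 left.
Sales: +130 to 130 (cap) — 210 left.
Give Facilities 180 to hit its cap of 180 — 30 left.
Data: +30 (room for 170) → 30. Pool exhausted.

30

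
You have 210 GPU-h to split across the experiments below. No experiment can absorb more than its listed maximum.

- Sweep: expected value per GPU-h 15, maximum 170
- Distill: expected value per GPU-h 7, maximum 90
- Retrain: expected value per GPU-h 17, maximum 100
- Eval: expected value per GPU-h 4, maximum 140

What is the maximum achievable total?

Highest expected value per GPU-h first: Retrain 17 > Sweep 15 > Distill 7 > Eval 4.
Retrain takes 100 to reach its cap of 100 ; 110 left.
Sweep: +110 (room for 170) → 110. Pool exhausted.
Total = 15×110 + 17×100 = 3350.

3350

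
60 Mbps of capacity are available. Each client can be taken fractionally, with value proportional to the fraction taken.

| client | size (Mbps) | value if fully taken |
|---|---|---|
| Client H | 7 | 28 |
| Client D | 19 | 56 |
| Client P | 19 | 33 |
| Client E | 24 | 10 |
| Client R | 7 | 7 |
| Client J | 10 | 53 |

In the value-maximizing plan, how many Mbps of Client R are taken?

Best value per unit of size first: Client J 53/10≈5.3, Client H 28/7≈4, Client D 56/19≈2.95, Client P 33/19≈1.74, Client R 7/7≈1, Client E 10/24≈0.417.
Client J: take in full, 10 Mbps for value 53 → 50 left.
All 7 Mbps of Client H fit (value 28) → 43 remain.
Take all of Client D (19 Mbps, value 56) → 24 Mbps left.
Client P: take in full, 19 Mbps for value 33 → 5 left.
5 Mbps left: a 5/7 share of Client R gives 7×5/7 = 5.

5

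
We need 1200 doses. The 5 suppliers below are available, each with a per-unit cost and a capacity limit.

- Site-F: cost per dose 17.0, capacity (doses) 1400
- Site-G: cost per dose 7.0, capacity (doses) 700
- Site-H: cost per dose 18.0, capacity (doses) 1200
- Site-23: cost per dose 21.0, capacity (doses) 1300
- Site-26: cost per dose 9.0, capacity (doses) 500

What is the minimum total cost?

Use suppliers in increasing cost order.
Site-G at 7.0: take all 700 doses ; 500 still needed.
Take 500 from Site-26 at 9.0 ; need 0 more.
Site-F, Site-H, Site-23: unused.
Cost = 700×7.0 + 500×9.0 = 9400.

9400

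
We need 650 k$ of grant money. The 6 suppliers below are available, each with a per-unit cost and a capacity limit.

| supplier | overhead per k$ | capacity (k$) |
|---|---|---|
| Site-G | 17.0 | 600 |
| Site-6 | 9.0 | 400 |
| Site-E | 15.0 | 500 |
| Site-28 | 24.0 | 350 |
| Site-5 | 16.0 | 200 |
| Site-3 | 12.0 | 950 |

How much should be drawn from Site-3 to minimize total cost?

Fill from the cheapest supplier first.
Take 400 from Site-6 at 9.0 → need 250 more.
Take 250 from Site-3 at 12.0 to finish.
Site-E, Site-5, Site-G, Site-28: unused.

250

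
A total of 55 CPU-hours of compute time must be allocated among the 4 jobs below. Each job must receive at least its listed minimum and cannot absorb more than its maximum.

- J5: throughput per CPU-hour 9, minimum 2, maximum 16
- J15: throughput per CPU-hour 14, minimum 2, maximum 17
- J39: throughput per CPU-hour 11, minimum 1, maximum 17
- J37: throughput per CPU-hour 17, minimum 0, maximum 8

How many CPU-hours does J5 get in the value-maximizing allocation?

13

Meeting every minimum uses 2+2+1+0 = 5 CPU-hours, leaving 50.
Highest throughput per CPU-hour first: J37 17 > J15 14 > J39 11 > J5 9.
J37: +8 to 8 (cap) → 42 left.
J15: +15 to 17 (cap) → 27 left.
Give J39 16 more to hit its cap of 17 → 11 left.
J5 has room for 14 more but only 11 remain, so it gets 13.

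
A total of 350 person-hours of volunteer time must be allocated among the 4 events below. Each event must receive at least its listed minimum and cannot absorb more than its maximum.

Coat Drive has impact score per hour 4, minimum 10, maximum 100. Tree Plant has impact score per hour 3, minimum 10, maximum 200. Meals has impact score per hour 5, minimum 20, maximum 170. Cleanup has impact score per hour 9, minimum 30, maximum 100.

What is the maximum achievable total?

2060

Meeting every minimum uses 10+10+20+30 = 70 person-hours, leaving 280.
Highest impact score per hour first: Cleanup 9 > Meals 5 > Coat Drive 4 > Tree Plant 3.
Give Cleanup 70 more to hit its cap of 100 — 210 left.
Give Meals 150 more to hit its cap of 170 — 60 left.
Coat Drive: +60 (room for 90) → 70. Pool exhausted.
Total = 4×70 + 3×10 + 5×170 + 9×100 = 2060.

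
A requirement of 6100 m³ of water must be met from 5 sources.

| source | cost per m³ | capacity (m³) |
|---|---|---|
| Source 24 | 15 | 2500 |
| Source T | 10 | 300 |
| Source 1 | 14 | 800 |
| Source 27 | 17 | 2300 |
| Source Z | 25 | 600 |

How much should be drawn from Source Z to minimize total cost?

200

Fill from the cheapest source first.
Source T (10): use full 300 ; 5800 m³ to go.
Source 1 (14): use full 800 ; 5000 m³ to go.
Source 24 at 15: take all 2500 m³ ; 2500 still needed.
Source 27 at 17: take all 2300 m³ ; 200 still needed.
Source Z at 25: take 200 of its 600 ; requirement met.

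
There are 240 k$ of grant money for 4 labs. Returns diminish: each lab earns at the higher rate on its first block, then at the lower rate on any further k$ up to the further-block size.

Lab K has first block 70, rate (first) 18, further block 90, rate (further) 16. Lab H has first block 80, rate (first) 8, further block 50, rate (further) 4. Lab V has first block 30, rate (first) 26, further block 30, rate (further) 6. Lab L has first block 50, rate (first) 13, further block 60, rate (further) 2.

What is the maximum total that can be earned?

4130

Treat each block as its own option and order by rate: Lab V/tier1 26 > Lab K/tier1 18 > Lab K/tier2 16 > Lab L/tier1 13 > Lab H/tier1 8 > Lab V/tier2 6 > Lab H/tier2 4 > Lab L/tier2 2.
Lab V/tier1 (26): +30 — 210 left.
Lab K tier1 at 18: fill all 70 — 140 left.
Lab K/tier2 (16): +90 — 50 left.
Lab L/tier1 (13): +50 — 0 left.
Total = 26×30 + 18×70 + 16×90 + 13×50 = 4130.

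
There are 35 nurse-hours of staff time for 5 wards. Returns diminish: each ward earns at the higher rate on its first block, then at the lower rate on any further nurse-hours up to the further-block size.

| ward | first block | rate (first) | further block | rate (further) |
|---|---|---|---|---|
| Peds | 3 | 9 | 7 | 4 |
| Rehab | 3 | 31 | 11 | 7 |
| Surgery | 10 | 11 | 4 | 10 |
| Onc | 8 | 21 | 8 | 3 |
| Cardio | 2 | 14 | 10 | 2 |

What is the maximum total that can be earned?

Rank every tier by rate: Rehab/tier1 31 > Onc/tier1 21 > Cardio/tier1 14 > Surgery/tier1 11 > Surgery/tier2 10 > Peds/tier1 9 > Rehab/tier2 7 > Peds/tier2 4 > Onc/tier2 3 > Cardio/tier2 2.
Rehab tier1 at 31: fill all 3 ; 32 left.
Onc/tier1 (21): +8 ; 24 left.
Fill Cardio tier1 block (2 at 14) ; 22 left.
Surgery/tier1 (11): +10 ; 12 left.
Surgery tier2 at 10: fill all 4 ; 8 left.
Peds/tier1 (9): +3 ; 5 left.
Rehab tier2 at 7: only 5 left, fill 5.
Total = 31×3 + 21×8 + 14×2 + 11×10 + 10×4 + 9×3 + 7×5 = 501.

501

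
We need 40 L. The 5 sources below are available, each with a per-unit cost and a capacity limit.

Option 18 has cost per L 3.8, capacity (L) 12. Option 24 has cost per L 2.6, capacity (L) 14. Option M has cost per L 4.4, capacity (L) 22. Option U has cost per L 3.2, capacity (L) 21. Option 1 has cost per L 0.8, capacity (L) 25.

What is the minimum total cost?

Cheapest first:
Option 1 (0.8): use full 25 ; 15 L to go.
Option 24 at 2.6: take all 14 L ; 1 still needed.
Option U (3.2): take the remaining 1 ; done.
Option 18, Option M: unused.
Cost = 25×0.8 + 14×2.6 + 1×3.2 = 59.6.

59.6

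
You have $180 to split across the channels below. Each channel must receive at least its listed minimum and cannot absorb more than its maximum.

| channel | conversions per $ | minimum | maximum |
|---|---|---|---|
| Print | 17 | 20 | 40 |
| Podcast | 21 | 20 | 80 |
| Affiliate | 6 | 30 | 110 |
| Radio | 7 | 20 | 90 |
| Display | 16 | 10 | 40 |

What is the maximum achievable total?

Meeting every minimum uses 20+20+30+20+10 = 100 $, leaving 80.
Order the channels by conversions per $: Podcast 21 > Print 17 > Display 16 > Radio 7 > Affiliate 6.
Podcast: +60 to 80 (cap) — 20 left.
Give Print 20 more to hit its cap of 40 — 0 left.
Total = 17×40 + 21×80 + 6×30 + 7×20 + 16×10 = 2840.

2840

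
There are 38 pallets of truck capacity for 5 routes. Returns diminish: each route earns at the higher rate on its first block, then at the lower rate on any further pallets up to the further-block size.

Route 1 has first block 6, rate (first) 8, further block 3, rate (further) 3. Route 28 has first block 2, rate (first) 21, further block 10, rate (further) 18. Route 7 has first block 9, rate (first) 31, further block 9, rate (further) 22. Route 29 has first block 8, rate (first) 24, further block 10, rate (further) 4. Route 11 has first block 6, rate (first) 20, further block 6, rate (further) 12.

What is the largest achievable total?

903

Treat each block as its own option and order by rate: Route 7/first 31 > Route 29/first 24 > Route 7/second 22 > Route 28/first 21 > Route 11/first 20 > Route 28/second 18 > Route 11/second 12 > Route 1/first 8 > Route 29/second 4 > Route 1/second 3.
Fill Route 7 first block (9 at 31) ; 29 left.
Fill Route 29 first block (8 at 24) ; 21 left.
Route 7 second at 22: fill all 9 ; 12 left.
Route 28/first (21): +2 ; 10 left.
Route 11 first at 20: fill all 6 ; 4 left.
4 remain; put them into Route 28 second at 18.
Total = 31×9 + 24×8 + 22×9 + 21×2 + 20×6 + 18×4 = 903.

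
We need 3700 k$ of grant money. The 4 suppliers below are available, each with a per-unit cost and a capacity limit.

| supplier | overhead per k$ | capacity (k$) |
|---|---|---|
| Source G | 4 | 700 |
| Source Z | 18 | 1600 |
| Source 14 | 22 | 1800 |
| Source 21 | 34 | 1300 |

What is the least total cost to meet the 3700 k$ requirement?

Fill from the cheapest supplier first.
Source G at 4: take all 700 k$ ; 3000 still needed.
Take 1600 from Source Z at 18 ; need 1400 more.
Source 14 at 22: take 1400 of its 1800 ; requirement met.
Source 21: unused.
Cost = 700×4 + 1600×18 + 1400×22 = 62400.

62400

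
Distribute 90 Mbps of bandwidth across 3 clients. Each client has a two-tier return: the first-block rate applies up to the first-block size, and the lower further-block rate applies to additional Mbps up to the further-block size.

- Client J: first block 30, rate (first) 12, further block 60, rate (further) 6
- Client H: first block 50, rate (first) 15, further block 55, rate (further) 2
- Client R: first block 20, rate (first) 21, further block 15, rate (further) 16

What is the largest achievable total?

Treat each block as its own option and order by rate: Client R/tier1 21 > Client R/tier2 16 > Client H/tier1 15 > Client J/tier1 12 > Client J/tier2 6 > Client H/tier2 2.
Client R/tier1 (21): +20 → 70 left.
Client R/tier2 (16): +15 → 55 left.
Client H/tier1 (15): +50 → 5 left.
5 remain; put them into Client J tier1 at 12.
Total = 21×20 + 16×15 + 15×50 + 12×5 = 1470.

1470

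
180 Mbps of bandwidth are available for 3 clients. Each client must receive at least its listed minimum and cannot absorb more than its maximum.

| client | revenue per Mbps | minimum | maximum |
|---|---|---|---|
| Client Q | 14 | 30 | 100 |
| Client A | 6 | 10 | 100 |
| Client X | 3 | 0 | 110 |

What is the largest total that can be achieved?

1880

Meeting every minimum uses 30+10+0 = 40 Mbps, leaving 140.
Highest revenue per Mbps first: Client Q 14 > Client A 6 > Client X 3.
Give Client Q 70 more to hit its cap of 100 ; 70 left.
Client A: +70 (room for 90) → 80. Pool exhausted.
Total = 14×100 + 6×80 = 1880.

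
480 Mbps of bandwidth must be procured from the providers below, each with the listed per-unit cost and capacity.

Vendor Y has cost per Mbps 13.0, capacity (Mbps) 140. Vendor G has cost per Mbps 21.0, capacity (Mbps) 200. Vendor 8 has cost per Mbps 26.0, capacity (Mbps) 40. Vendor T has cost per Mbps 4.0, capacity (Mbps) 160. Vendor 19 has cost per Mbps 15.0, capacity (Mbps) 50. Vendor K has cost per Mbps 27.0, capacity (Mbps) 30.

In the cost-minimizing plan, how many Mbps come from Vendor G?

130

Fill from the cheapest provider first.
Vendor T at 4.0: take all 160 Mbps ; 320 still needed.
Vendor Y at 13.0: take all 140 Mbps ; 180 still needed.
Take 50 from Vendor 19 at 15.0 ; need 130 more.
Vendor G at 21.0: take 130 of its 200 ; requirement met.
Vendor 8, Vendor K: unused.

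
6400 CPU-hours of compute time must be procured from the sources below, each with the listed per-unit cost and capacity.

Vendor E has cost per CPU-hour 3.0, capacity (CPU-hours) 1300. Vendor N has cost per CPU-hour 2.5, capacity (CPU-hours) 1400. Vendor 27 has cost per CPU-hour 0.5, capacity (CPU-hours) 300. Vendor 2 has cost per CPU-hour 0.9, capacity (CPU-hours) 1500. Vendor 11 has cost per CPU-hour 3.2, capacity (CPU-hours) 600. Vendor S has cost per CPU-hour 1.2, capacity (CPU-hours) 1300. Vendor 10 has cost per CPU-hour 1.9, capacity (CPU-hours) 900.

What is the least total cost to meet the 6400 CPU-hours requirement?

11270

Cheapest first:
Vendor 27 at 0.5: take all 300 CPU-hours → 6100 still needed.
Vendor 2 (0.9): use full 1500 → 4600 CPU-hours to go.
Take 1300 from Vendor S at 1.2 → need 3300 more.
Vendor 10 (1.9): use full 900 → 2400 CPU-hours to go.
Take 1400 from Vendor N at 2.5 → need 1000 more.
Take 1000 from Vendor E at 3.0 to finish.
Vendor 11: unused.
Cost = 300×0.5 + 1500×0.9 + 1300×1.2 + 900×1.9 + 1400×2.5 + 1000×3.0 = 11270.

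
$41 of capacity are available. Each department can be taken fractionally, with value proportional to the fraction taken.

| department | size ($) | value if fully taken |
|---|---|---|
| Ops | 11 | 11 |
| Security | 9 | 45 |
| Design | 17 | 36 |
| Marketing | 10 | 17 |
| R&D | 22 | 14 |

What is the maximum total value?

Rank by value-to-size ratio: Security 45/9≈5, Design 36/17≈2.12, Marketing 17/10≈1.7, Ops 11/11≈1, R&D 14/22≈0.636.
All 9 $ of Security fit (value 45) → 32 remain.
Take all of Design (17 $, value 36) → 15 $ left.
Take all of Marketing (10 $, value 17) → 5 $ left.
Only 5 $ remain; take 5/11 of Ops for value 11×5/11 = 5.
Total value = 103.

103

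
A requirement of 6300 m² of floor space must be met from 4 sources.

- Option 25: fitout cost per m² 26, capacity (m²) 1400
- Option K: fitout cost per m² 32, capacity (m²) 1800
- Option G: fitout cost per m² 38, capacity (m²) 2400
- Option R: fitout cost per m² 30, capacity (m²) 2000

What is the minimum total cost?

Fill from the cheapest source first.
Option 25 (26): use full 1400 ; 4900 m² to go.
Option R (30): use full 2000 ; 2900 m² to go.
Option K at 32: take all 1800 m² ; 1100 still needed.
Option G (38): take the remaining 1100 ; done.
Cost = 1400×26 + 2000×30 + 1800×32 + 1100×38 = 195800.

195800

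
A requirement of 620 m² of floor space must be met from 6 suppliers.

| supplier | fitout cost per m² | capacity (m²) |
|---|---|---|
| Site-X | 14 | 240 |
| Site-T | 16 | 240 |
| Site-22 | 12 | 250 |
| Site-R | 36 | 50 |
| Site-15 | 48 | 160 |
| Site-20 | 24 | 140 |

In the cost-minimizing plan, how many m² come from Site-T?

130

Fill from the cheapest supplier first.
Site-22 at 12: take all 250 m² ; 370 still needed.
Site-X at 14: take all 240 m² ; 130 still needed.
Take 130 from Site-T at 16 to finish.
Site-20, Site-R, Site-15: unused.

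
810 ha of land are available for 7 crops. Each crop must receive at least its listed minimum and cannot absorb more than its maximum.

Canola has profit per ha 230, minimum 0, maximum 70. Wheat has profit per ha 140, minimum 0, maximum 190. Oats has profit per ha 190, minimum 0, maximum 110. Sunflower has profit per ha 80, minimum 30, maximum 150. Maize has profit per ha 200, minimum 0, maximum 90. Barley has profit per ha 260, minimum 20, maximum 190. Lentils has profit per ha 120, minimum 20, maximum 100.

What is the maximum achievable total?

Meeting every minimum uses 0+0+0+30+0+20+20 = 70 ha, leaving 740.
Highest profit per ha first: Barley 260 > Canola 230 > Maize 200 > Oats 190 > Wheat 140 > Lentils 120 > Sunflower 80.
Barley: +170 to 190 (cap) → 570 left.
Canola takes 70 more to reach its cap of 70 → 500 left.
Give Maize 90 more to hit its cap of 90 → 410 left.
Oats: +110 to 110 (cap) → 300 left.
Wheat: +190 to 190 (cap) → 110 left.
Lentils takes 80 more to reach its cap of 100 → 30 left.
Only 30 left; Sunflower takes them to reach 60.
Total = 230×70 + 140×190 + 190×110 + 80×60 + 200×90 + 260×190 + 120×100 = 147800.

147800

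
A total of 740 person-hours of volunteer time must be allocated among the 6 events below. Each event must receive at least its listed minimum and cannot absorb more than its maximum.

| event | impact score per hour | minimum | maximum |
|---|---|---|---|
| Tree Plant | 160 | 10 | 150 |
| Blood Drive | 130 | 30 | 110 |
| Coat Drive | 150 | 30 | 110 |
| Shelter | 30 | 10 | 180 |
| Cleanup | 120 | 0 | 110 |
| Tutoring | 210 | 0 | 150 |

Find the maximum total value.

102800

Meeting every minimum uses 10+30+30+10+0+0 = 80 person-hours, leaving 660.
Rank by impact score per hour: Tutoring 210 > Tree Plant 160 > Coat Drive 150 > Blood Drive 130 > Cleanup 120 > Shelter 30.
Give Tutoring 150 more to hit its cap of 150 → 510 left.
Tree Plant takes 140 more to reach its cap of 150 → 370 left.
Give Coat Drive 80 more to hit its cap of 110 → 290 left.
Blood Drive takes 80 more to reach its cap of 110 → 210 left.
Cleanup takes 110 more to reach its cap of 110 → 100 left.
Shelter has room for 170 more but only 100 remain, so it gets 110.
Total = 160×150 + 130×110 + 150×110 + 30×110 + 120×110 + 210×150 = 102800.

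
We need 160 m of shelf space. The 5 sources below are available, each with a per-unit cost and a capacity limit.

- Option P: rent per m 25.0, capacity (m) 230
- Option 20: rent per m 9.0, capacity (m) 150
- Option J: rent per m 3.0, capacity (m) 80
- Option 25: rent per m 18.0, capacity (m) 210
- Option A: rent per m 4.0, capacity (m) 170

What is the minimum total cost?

560

Use sources in increasing cost order.
Option J at 3.0: take all 80 m → 80 still needed.
Option A (4.0): take the remaining 80 → done.
Option 20, Option 25, Option P: unused.
Cost = 80×3.0 + 80×4.0 = 560.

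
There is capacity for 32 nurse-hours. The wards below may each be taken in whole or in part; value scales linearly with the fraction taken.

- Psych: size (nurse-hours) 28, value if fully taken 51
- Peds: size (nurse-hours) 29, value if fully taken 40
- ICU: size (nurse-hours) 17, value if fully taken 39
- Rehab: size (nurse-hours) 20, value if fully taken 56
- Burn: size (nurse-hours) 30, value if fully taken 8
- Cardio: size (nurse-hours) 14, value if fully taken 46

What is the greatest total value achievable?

Sort by value density: Cardio 46/14≈3.29, Rehab 56/20≈2.8, ICU 39/17≈2.29, Psych 51/28≈1.82, Peds 40/29≈1.38, Burn 8/30≈0.267.
Take all of Cardio (14 nurse-hours, value 46) — 18 nurse-hours left.
Fill the last 18 nurse-hours with part of Rehab: 18/20 of it earns 50.4.
Total value = 96.4.

96.4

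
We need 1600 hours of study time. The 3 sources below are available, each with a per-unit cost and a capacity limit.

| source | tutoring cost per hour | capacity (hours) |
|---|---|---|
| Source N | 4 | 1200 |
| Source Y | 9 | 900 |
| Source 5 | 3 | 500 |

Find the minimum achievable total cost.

5900

Cheapest first:
Take 500 from Source 5 at 3 ; need 1100 more.
Take 1100 from Source N at 4 to finish.
Source Y: unused.
Cost = 500×3 + 1100×4 = 5900.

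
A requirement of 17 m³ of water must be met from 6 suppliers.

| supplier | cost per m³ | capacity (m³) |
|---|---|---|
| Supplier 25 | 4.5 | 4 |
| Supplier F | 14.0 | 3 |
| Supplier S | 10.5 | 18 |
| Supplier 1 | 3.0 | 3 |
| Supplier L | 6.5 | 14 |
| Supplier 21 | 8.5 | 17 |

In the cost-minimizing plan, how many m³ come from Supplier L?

Fill from the cheapest supplier first.
Supplier 1 at 3.0: take all 3 m³ ; 14 still needed.
Supplier 25 at 4.5: take all 4 m³ ; 10 still needed.
Supplier L at 6.5: take 10 of its 14 ; requirement met.
Supplier 21, Supplier S, Supplier F: unused.

10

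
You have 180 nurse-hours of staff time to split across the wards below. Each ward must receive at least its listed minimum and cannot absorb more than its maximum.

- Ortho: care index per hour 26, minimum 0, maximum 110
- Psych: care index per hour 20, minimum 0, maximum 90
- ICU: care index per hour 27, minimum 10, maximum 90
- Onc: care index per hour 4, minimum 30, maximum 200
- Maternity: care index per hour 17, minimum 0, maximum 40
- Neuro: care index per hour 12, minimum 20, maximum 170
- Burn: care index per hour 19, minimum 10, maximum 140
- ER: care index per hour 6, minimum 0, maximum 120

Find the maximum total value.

3760

Meeting every minimum uses 0+0+10+30+0+20+10+0 = 70 nurse-hours, leaving 110.
Rank by care index per hour: ICU 27 > Ortho 26 > Psych 20 > Burn 19 > Maternity 17 > Neuro 12 > ER 6 > Onc 4.
Give ICU 80 more to hit its cap of 90 ; 30 left.
Only 30 left; Ortho takes them to reach 30.
Total = 26×30 + 27×90 + 4×30 + 12×20 + 19×10 = 3760.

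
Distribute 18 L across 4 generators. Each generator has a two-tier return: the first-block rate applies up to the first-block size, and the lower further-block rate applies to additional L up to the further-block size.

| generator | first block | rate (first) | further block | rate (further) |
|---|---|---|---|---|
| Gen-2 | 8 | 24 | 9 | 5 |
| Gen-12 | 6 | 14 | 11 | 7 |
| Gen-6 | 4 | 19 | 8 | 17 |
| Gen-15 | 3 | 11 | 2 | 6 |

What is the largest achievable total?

370

Rank every tier by rate: Gen-2/first 24 > Gen-6/first 19 > Gen-6/second 17 > Gen-12/first 14 > Gen-15/first 11 > Gen-12/second 7 > Gen-15/second 6 > Gen-2/second 5.
Fill Gen-2 first block (8 at 24) ; 10 left.
Fill Gen-6 first block (4 at 19) ; 6 left.
Gen-6/second: +6 of 8 at 17; pool empty.
Total = 24×8 + 19×4 + 17×6 = 370.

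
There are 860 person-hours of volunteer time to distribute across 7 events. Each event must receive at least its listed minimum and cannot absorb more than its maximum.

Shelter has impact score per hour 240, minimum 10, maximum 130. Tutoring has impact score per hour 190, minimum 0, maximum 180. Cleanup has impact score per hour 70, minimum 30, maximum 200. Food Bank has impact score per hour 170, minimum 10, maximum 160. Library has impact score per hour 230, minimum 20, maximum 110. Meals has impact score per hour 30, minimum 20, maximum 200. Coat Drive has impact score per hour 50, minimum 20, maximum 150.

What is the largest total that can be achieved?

135500

Meeting every minimum uses 10+0+30+10+20+20+20 = 110 person-hours, leaving 750.
Rank by impact score per hour: Shelter 240 > Library 230 > Tutoring 190 > Food Bank 170 > Cleanup 70 > Coat Drive 50 > Meals 30.
Shelter takes 120 more to reach its cap of 130 → 630 left.
Library takes 90 more to reach its cap of 110 → 540 left.
Tutoring takes 180 more to reach its cap of 180 → 360 left.
Food Bank: +150 to 160 (cap) → 210 left.
Cleanup takes 170 more to reach its cap of 200 → 40 left.
Only 40 left; Coat Drive takes them to reach 60.
Total = 240×130 + 190×180 + 70×200 + 170×160 + 230×110 + 30×20 + 50×60 = 135500.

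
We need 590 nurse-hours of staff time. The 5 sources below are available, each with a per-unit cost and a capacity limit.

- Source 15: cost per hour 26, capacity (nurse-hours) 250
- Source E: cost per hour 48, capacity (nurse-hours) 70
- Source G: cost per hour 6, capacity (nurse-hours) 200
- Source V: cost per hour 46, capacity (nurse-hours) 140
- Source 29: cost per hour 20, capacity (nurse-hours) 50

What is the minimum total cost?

12840

Cheapest first:
Source G at 6: take all 200 nurse-hours ; 390 still needed.
Take 50 from Source 29 at 20 ; need 340 more.
Source 15 at 26: take all 250 nurse-hours ; 90 still needed.
Source V (46): take the remaining 90 ; done.
Source E: unused.
Cost = 200×6 + 50×20 + 250×26 + 90×46 = 12840.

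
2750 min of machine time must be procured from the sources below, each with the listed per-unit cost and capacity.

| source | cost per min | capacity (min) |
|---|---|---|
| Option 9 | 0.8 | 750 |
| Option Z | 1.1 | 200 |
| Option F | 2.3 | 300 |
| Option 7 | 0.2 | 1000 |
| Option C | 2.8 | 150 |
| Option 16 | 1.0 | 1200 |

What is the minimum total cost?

1800

Cheapest first:
Take 1000 from Option 7 at 0.2 — need 1750 more.
Option 9 (0.8): use full 750 — 1000 min to go.
Option 16 (1.0): take the remaining 1000 — done.
Option Z, Option F, Option C: unused.
Cost = 1000×0.2 + 750×0.8 + 1000×1.0 = 1800.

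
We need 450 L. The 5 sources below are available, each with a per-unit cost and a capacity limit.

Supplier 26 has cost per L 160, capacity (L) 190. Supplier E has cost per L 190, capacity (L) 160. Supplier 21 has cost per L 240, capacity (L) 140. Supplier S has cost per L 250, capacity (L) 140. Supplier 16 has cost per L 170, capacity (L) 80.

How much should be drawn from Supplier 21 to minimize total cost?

20

Fill from the cheapest source first.
Take 190 from Supplier 26 at 160 → need 260 more.
Supplier 16 (170): use full 80 → 180 L to go.
Take 160 from Supplier E at 190 → need 20 more.
Supplier 21 (240): take the remaining 20 → done.
Supplier S: unused.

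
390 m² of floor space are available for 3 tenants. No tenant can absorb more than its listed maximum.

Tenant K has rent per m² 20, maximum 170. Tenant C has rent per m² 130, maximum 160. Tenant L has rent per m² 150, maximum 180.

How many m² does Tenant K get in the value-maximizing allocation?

50

Order the tenants by rent per m²: Tenant L 150 > Tenant C 130 > Tenant K 20.
Tenant L takes 180 to reach its cap of 180 → 210 left.
Tenant C: +160 to 160 (cap) → 50 left.
Only 50 left; Tenant K takes them to reach 50.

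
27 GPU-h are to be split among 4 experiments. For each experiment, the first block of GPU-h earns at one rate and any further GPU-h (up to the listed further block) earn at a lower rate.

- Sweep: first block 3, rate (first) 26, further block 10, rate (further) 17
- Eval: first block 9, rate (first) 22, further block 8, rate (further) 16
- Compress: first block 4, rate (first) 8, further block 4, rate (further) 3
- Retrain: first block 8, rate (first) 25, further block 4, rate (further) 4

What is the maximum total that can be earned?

Rank every tier by rate: Sweep/first 26 > Retrain/first 25 > Eval/first 22 > Sweep/second 17 > Eval/second 16 > Compress/first 8 > Retrain/second 4 > Compress/second 3.
Sweep/first (26): +3 — 24 left.
Retrain/first (25): +8 — 16 left.
Eval first at 22: fill all 9 — 7 left.
7 remain; put them into Sweep second at 17.
Total = 26×3 + 25×8 + 22×9 + 17×7 = 595.

595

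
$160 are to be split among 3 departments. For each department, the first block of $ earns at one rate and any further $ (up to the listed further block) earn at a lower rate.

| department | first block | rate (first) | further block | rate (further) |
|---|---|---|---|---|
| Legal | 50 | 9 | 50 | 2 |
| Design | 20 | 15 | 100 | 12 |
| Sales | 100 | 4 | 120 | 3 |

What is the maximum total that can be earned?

1860

Treat each block as its own option and order by rate: Design/tier1 15 > Design/tier2 12 > Legal/tier1 9 > Sales/tier1 4 > Sales/tier2 3 > Legal/tier2 2.
Fill Design tier1 block (20 at 15) ; 140 left.
Design/tier2 (12): +100 ; 40 left.
40 remain; put them into Legal tier1 at 9.
Total = 15×20 + 12×100 + 9×40 = 1860.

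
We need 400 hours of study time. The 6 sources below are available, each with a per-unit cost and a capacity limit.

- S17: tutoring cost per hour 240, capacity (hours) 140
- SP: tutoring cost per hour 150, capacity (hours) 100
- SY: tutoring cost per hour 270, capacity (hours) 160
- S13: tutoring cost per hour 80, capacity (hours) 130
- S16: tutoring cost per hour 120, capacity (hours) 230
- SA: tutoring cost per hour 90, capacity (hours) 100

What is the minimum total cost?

Cheapest first:
S13 (80): use full 130 → 270 hours to go.
Take 100 from SA at 90 → need 170 more.
S16 (120): take the remaining 170 → done.
SP, S17, SY: unused.
Cost = 130×80 + 100×90 + 170×120 = 39800.

39800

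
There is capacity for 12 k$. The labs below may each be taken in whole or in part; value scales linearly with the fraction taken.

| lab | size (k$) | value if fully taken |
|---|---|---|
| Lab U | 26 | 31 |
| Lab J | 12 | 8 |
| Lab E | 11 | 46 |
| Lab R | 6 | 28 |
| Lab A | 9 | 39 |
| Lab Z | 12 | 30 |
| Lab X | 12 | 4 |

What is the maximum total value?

Sort by value density: Lab R 28/6≈4.67, Lab A 39/9≈4.33, Lab E 46/11≈4.18, Lab Z 30/12≈2.5, Lab U 31/26≈1.19, Lab J 8/12≈0.667, Lab X 4/12≈0.333.
All 6 k$ of Lab R fit (value 28) — 6 remain.
Only 6 k$ remain; take 6/9 of Lab A for value 39×6/9 = 26.
Total value = 54.

54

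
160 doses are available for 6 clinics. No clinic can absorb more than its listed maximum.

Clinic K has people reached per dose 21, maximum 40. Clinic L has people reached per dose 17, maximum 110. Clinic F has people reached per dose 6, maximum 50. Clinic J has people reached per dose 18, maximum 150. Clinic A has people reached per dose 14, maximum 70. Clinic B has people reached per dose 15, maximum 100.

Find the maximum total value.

Order the clinics by people reached per dose: Clinic K 21 > Clinic J 18 > Clinic L 17 > Clinic B 15 > Clinic A 14 > Clinic F 6.
Clinic K takes 40 to reach its cap of 40 ; 120 left.
Clinic J: +120 (room for 150) → 120. Pool exhausted.
Total = 21×40 + 18×120 = 3000.

3000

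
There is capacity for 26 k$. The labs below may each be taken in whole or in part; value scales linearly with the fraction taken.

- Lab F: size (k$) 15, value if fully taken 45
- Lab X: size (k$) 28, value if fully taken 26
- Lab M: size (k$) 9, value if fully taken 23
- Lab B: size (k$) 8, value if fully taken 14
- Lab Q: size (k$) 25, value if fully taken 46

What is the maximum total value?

Sort by value density: Lab F 45/15≈3, Lab M 23/9≈2.56, Lab Q 46/25≈1.84, Lab B 14/8≈1.75, Lab X 26/28≈0.929.
Take all of Lab F (15 k$, value 45) → 11 k$ left.
All 9 k$ of Lab M fit (value 23) → 2 remain.
2 k$ left: a 2/25 share of Lab Q gives 46×2/25 = 3.68.
Total value = 71.68.

71.68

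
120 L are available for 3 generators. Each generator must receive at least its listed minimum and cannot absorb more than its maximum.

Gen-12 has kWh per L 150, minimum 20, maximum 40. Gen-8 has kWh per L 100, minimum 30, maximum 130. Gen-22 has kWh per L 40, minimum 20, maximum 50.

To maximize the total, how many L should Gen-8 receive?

60

Meeting every minimum uses 20+30+20 = 70 L, leaving 50.
Highest kWh per L first: Gen-12 150 > Gen-8 100 > Gen-22 40.
Gen-12: +20 to 40 (cap) — 30 left.
Only 30 left; Gen-8 takes them to reach 60.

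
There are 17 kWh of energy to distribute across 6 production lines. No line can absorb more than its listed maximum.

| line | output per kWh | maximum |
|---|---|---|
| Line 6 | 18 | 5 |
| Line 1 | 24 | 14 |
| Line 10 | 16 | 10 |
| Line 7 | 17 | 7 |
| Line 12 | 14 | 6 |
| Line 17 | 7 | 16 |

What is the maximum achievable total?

390

Order the production lines by output per kWh: Line 1 24 > Line 6 18 > Line 7 17 > Line 10 16 > Line 12 14 > Line 17 7.
Line 1: +14 to 14 (cap) ; 3 left.
Line 6: +3 (room for 5) → 3. Pool exhausted.
Total = 18×3 + 24×14 = 390.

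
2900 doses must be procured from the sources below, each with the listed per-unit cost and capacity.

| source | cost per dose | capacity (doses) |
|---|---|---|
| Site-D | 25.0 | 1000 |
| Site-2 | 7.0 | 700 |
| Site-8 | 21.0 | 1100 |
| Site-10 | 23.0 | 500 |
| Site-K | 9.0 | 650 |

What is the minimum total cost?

44200

Fill from the cheapest source first.
Site-2 at 7.0: take all 700 doses → 2200 still needed.
Site-K at 9.0: take all 650 doses → 1550 still needed.
Take 1100 from Site-8 at 21.0 → need 450 more.
Site-10 at 23.0: take 450 of its 500 → requirement met.
Site-D: unused.
Cost = 700×7.0 + 650×9.0 + 1100×21.0 + 450×23.0 = 44200.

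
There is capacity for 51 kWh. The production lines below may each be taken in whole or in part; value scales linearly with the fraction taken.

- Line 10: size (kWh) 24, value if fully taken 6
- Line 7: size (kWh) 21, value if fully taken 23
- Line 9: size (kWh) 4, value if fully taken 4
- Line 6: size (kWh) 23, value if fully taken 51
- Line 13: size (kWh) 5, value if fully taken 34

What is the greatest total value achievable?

110

Sort by value density: Line 13 34/5≈6.8, Line 6 51/23≈2.22, Line 7 23/21≈1.1, Line 9 4/4≈1, Line 10 6/24≈0.25.
Line 13: take in full, 5 kWh for value 34 ; 46 left.
Take all of Line 6 (23 kWh, value 51) ; 23 kWh left.
Take all of Line 7 (21 kWh, value 23) ; 2 kWh left.
2 kWh left: a 2/4 share of Line 9 gives 4×2/4 = 2.
Total value = 110.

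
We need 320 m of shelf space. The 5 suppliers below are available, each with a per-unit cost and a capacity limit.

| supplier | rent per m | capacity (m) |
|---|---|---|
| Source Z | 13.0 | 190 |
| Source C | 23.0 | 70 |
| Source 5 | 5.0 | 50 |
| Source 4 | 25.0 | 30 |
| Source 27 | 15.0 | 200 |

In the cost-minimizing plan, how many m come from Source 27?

80

Fill from the cheapest supplier first.
Source 5 (5.0): use full 50 — 270 m to go.
Take 190 from Source Z at 13.0 — need 80 more.
Take 80 from Source 27 at 15.0 to finish.
Source C, Source 4: unused.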